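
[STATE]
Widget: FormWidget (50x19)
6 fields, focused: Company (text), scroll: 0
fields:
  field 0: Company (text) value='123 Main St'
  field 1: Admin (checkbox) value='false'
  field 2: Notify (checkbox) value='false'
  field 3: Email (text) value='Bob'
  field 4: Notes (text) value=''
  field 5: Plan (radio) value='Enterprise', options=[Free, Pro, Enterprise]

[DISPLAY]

> Company:    [123 Main St                       ]
  Admin:      [ ]                                 
  Notify:     [ ]                                 
  Email:      [Bob                               ]
  Notes:      [                                  ]
  Plan:       ( ) Free  ( ) Pro  (●) Enterprise   
                                                  
                                                  
                                                  
                                                  
                                                  
                                                  
                                                  
                                                  
                                                  
                                                  
                                                  
                                                  
                                                  


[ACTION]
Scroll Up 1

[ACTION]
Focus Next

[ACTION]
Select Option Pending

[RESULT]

  Company:    [123 Main St                       ]
> Admin:      [ ]                                 
  Notify:     [ ]                                 
  Email:      [Bob                               ]
  Notes:      [                                  ]
  Plan:       ( ) Free  ( ) Pro  (●) Enterprise   
                                                  
                                                  
                                                  
                                                  
                                                  
                                                  
                                                  
                                                  
                                                  
                                                  
                                                  
                                                  
                                                  


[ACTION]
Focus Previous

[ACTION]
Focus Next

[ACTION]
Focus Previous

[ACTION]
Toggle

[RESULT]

> Company:    [123 Main St                       ]
  Admin:      [ ]                                 
  Notify:     [ ]                                 
  Email:      [Bob                               ]
  Notes:      [                                  ]
  Plan:       ( ) Free  ( ) Pro  (●) Enterprise   
                                                  
                                                  
                                                  
                                                  
                                                  
                                                  
                                                  
                                                  
                                                  
                                                  
                                                  
                                                  
                                                  


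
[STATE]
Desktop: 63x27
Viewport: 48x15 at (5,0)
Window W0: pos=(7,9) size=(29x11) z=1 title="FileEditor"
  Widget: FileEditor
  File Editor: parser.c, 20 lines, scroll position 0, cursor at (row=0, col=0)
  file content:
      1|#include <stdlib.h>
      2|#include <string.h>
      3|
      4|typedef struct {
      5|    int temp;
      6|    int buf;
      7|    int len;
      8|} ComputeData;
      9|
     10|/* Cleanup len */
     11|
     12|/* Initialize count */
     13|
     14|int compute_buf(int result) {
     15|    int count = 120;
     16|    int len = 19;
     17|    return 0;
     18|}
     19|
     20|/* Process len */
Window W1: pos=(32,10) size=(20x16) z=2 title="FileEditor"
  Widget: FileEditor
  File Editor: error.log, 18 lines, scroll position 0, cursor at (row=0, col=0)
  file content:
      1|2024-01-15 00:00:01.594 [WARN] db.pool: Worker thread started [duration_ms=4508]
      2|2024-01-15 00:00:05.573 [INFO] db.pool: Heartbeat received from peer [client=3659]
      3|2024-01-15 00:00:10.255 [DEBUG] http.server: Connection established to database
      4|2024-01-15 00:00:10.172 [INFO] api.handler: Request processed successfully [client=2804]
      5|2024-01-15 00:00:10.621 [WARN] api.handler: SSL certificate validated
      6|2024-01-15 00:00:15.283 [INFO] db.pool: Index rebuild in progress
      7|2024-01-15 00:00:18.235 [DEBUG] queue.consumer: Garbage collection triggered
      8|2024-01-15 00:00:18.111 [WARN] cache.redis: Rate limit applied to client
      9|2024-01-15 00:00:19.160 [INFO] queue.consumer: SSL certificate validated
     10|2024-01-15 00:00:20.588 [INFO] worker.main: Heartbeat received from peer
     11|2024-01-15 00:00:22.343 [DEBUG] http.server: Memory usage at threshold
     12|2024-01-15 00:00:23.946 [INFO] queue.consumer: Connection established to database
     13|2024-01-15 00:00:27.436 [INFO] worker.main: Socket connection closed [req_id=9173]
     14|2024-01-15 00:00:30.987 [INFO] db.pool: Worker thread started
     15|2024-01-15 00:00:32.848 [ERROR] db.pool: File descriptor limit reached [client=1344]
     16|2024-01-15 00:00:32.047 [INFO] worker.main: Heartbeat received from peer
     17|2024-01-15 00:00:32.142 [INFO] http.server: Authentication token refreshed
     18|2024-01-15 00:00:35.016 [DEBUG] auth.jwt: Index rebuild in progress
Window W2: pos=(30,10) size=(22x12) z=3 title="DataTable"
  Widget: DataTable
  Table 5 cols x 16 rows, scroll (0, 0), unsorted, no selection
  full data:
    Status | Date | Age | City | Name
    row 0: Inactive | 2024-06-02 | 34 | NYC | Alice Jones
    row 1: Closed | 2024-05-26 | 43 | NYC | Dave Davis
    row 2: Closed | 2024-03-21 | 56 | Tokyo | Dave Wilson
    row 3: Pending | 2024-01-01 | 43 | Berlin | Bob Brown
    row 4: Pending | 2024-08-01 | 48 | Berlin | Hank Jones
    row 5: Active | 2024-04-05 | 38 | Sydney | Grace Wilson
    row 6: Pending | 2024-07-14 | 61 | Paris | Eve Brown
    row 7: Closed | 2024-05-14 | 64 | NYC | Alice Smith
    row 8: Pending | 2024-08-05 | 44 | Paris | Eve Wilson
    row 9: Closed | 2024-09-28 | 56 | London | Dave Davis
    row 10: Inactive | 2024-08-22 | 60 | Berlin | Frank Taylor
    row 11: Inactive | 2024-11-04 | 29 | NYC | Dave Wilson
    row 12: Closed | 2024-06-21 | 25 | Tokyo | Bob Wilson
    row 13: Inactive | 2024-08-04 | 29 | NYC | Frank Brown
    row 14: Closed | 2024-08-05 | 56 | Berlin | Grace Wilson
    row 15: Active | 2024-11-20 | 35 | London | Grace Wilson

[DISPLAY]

                                                
                                                
                                                
                                                
                                                
                                                
                                                
                                                
                                                
  ┏━━━━━━━━━━━━━━━━━━━━━━━━━━━┓                 
  ┃ FileEditor           ┏━━━━━━━━━━━━━━━━━━━━┓ 
  ┠──────────────────────┃ DataTable          ┃ 
  ┃█include <stdlib.h>   ┠────────────────────┨ 
  ┃#include <string.h>   ┃Status  │Date      │┃ 
  ┃                      ┃────────┼──────────┼┃ 


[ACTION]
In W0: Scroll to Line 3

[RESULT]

                                                
                                                
                                                
                                                
                                                
                                                
                                                
                                                
                                                
  ┏━━━━━━━━━━━━━━━━━━━━━━━━━━━┓                 
  ┃ FileEditor           ┏━━━━━━━━━━━━━━━━━━━━┓ 
  ┠──────────────────────┃ DataTable          ┃ 
  ┃                      ┠────────────────────┨ 
  ┃typedef struct {      ┃Status  │Date      │┃ 
  ┃    int temp;         ┃────────┼──────────┼┃ 


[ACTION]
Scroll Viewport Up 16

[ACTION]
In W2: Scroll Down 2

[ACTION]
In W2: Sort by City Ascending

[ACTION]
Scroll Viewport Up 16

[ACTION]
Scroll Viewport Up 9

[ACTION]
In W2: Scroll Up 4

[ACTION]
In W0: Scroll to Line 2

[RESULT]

                                                
                                                
                                                
                                                
                                                
                                                
                                                
                                                
                                                
  ┏━━━━━━━━━━━━━━━━━━━━━━━━━━━┓                 
  ┃ FileEditor           ┏━━━━━━━━━━━━━━━━━━━━┓ 
  ┠──────────────────────┃ DataTable          ┃ 
  ┃#include <string.h>   ┠────────────────────┨ 
  ┃                      ┃Status  │Date      │┃ 
  ┃typedef struct {      ┃────────┼──────────┼┃ 


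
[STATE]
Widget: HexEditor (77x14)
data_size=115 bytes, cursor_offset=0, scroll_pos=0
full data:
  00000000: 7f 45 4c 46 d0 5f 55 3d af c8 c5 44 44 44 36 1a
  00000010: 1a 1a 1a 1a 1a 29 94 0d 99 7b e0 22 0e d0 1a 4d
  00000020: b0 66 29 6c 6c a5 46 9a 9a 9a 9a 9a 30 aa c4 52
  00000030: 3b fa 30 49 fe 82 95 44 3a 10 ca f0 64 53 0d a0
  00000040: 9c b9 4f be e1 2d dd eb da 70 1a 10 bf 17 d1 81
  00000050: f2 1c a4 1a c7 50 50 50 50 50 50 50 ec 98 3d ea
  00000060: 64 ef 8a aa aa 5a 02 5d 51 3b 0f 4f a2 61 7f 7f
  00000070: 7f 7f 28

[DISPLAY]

00000000  7F 45 4c 46 d0 5f 55 3d  af c8 c5 44 44 44 36 1a  |.ELF._U=...DDD6.
00000010  1a 1a 1a 1a 1a 29 94 0d  99 7b e0 22 0e d0 1a 4d  |.....)...{."...M
00000020  b0 66 29 6c 6c a5 46 9a  9a 9a 9a 9a 30 aa c4 52  |.f)ll.F.....0..R
00000030  3b fa 30 49 fe 82 95 44  3a 10 ca f0 64 53 0d a0  |;.0I...D:...dS..
00000040  9c b9 4f be e1 2d dd eb  da 70 1a 10 bf 17 d1 81  |..O..-...p......
00000050  f2 1c a4 1a c7 50 50 50  50 50 50 50 ec 98 3d ea  |.....PPPPPPP..=.
00000060  64 ef 8a aa aa 5a 02 5d  51 3b 0f 4f a2 61 7f 7f  |d....Z.]Q;.O.a..
00000070  7f 7f 28                                          |..(             
                                                                             
                                                                             
                                                                             
                                                                             
                                                                             
                                                                             


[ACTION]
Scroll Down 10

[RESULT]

00000070  7f 7f 28                                          |..(             
                                                                             
                                                                             
                                                                             
                                                                             
                                                                             
                                                                             
                                                                             
                                                                             
                                                                             
                                                                             
                                                                             
                                                                             
                                                                             


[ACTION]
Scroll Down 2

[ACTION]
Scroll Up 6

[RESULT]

00000010  1a 1a 1a 1a 1a 29 94 0d  99 7b e0 22 0e d0 1a 4d  |.....)...{."...M
00000020  b0 66 29 6c 6c a5 46 9a  9a 9a 9a 9a 30 aa c4 52  |.f)ll.F.....0..R
00000030  3b fa 30 49 fe 82 95 44  3a 10 ca f0 64 53 0d a0  |;.0I...D:...dS..
00000040  9c b9 4f be e1 2d dd eb  da 70 1a 10 bf 17 d1 81  |..O..-...p......
00000050  f2 1c a4 1a c7 50 50 50  50 50 50 50 ec 98 3d ea  |.....PPPPPPP..=.
00000060  64 ef 8a aa aa 5a 02 5d  51 3b 0f 4f a2 61 7f 7f  |d....Z.]Q;.O.a..
00000070  7f 7f 28                                          |..(             
                                                                             
                                                                             
                                                                             
                                                                             
                                                                             
                                                                             
                                                                             


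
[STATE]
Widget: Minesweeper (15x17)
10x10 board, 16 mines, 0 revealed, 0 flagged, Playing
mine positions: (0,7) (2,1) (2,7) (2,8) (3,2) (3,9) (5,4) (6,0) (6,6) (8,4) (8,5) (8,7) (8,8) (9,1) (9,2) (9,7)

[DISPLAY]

■■■■■■■■■■     
■■■■■■■■■■     
■■■■■■■■■■     
■■■■■■■■■■     
■■■■■■■■■■     
■■■■■■■■■■     
■■■■■■■■■■     
■■■■■■■■■■     
■■■■■■■■■■     
■■■■■■■■■■     
               
               
               
               
               
               
               


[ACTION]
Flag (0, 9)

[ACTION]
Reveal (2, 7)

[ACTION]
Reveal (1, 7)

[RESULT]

■■■■■■■✹■⚑     
■■■■■■■■■■     
■✹■■■■■✹✹■     
■■✹■■■■■■✹     
■■■■■■■■■■     
■■■■✹■■■■■     
✹■■■■■✹■■■     
■■■■■■■■■■     
■■■■✹✹■✹✹■     
■✹✹■■■■✹■■     
               
               
               
               
               
               
               


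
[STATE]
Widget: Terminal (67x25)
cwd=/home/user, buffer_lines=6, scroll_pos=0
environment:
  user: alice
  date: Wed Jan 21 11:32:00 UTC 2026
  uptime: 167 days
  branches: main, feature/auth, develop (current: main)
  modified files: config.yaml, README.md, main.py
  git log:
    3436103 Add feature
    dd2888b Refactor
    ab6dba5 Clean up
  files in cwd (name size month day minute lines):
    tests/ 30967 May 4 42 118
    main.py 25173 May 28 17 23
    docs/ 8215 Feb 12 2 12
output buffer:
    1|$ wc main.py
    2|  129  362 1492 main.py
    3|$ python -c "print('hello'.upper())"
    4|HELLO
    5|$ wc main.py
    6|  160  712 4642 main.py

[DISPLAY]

$ wc main.py                                                       
  129  362 1492 main.py                                            
$ python -c "print('hello'.upper())"                               
HELLO                                                              
$ wc main.py                                                       
  160  712 4642 main.py                                            
$ █                                                                
                                                                   
                                                                   
                                                                   
                                                                   
                                                                   
                                                                   
                                                                   
                                                                   
                                                                   
                                                                   
                                                                   
                                                                   
                                                                   
                                                                   
                                                                   
                                                                   
                                                                   
                                                                   


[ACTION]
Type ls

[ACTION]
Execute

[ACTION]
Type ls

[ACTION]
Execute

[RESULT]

$ wc main.py                                                       
  129  362 1492 main.py                                            
$ python -c "print('hello'.upper())"                               
HELLO                                                              
$ wc main.py                                                       
  160  712 4642 main.py                                            
$ ls                                                               
tests/  main.py  docs/                                             
$ ls                                                               
tests/  main.py  docs/                                             
$ █                                                                
                                                                   
                                                                   
                                                                   
                                                                   
                                                                   
                                                                   
                                                                   
                                                                   
                                                                   
                                                                   
                                                                   
                                                                   
                                                                   
                                                                   


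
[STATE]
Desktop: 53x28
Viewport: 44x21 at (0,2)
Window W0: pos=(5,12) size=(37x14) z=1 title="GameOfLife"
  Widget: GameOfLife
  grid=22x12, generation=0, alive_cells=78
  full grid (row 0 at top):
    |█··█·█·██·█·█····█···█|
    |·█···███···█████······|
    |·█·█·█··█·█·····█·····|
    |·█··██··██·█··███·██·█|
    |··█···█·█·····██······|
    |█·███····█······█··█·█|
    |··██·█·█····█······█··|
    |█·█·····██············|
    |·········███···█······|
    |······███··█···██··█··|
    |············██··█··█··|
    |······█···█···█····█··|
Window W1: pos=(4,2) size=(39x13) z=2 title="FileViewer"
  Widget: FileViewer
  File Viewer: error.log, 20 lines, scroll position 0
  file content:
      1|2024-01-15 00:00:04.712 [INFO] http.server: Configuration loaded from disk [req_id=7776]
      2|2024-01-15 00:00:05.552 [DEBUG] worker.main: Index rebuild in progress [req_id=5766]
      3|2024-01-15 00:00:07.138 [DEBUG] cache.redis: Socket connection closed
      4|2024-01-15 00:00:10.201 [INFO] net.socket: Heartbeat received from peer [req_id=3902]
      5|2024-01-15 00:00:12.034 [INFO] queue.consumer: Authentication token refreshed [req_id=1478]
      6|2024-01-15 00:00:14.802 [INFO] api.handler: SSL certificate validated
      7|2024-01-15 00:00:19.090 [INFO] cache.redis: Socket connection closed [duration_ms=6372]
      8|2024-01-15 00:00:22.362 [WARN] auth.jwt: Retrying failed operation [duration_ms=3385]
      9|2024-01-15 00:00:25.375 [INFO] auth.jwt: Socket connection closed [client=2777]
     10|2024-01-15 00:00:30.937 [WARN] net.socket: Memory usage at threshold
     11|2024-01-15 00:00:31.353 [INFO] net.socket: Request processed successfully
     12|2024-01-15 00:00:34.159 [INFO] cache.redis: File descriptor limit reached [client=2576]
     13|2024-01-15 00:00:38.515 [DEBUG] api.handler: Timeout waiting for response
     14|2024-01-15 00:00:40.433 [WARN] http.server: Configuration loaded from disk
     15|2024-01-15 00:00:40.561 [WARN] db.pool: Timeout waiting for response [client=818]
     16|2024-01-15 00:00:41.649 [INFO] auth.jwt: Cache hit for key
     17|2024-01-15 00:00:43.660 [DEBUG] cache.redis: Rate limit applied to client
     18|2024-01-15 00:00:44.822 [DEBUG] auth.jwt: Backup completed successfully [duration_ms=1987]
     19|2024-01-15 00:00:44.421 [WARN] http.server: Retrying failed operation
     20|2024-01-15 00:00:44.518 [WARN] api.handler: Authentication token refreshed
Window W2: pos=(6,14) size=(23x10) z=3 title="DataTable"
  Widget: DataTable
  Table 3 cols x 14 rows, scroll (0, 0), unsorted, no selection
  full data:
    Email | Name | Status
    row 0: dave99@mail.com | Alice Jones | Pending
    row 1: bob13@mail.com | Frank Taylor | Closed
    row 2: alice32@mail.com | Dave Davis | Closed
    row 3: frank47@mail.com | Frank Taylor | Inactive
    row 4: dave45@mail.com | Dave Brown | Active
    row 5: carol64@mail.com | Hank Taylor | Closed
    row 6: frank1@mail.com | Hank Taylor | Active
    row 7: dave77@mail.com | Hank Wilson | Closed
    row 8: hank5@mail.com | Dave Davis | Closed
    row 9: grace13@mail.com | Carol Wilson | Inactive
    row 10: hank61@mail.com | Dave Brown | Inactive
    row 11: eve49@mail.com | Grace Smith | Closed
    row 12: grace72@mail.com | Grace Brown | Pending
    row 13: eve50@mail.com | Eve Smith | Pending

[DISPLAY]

    ┏━━━━━━━━━━━━━━━━━━━━━━━━━━━━━━━━━━━━━┓ 
    ┃ FileViewer                          ┃ 
    ┠─────────────────────────────────────┨ 
    ┃2024-01-15 00:00:04.712 [INFO] http.▲┃ 
    ┃2024-01-15 00:00:05.552 [DEBUG] work█┃ 
    ┃2024-01-15 00:00:07.138 [DEBUG] cach░┃ 
    ┃2024-01-15 00:00:10.201 [INFO] net.s░┃ 
    ┃2024-01-15 00:00:12.034 [INFO] queue░┃ 
    ┃2024-01-15 00:00:14.802 [INFO] api.h░┃ 
    ┃2024-01-15 00:00:19.090 [INFO] cache░┃ 
    ┃2024-01-15 00:00:22.362 [WARN] auth.░┃ 
    ┃2024-01-15 00:00:25.375 [INFO] auth.▼┃ 
    ┗━┏━━━━━━━━━━━━━━━━━━━━━┓━━━━━━━━━━━━━┛ 
     ┃┃ DataTable           ┃            ┃  
     ┃┠─────────────────────┨            ┃  
     ┃┃Email           │Name┃            ┃  
     ┃┃────────────────┼────┃            ┃  
     ┃┃dave99@mail.com │Alic┃            ┃  
     ┃┃bob13@mail.com  │Fran┃            ┃  
     ┃┃alice32@mail.com│Dave┃            ┃  
     ┃┃frank47@mail.com│Fran┃            ┃  


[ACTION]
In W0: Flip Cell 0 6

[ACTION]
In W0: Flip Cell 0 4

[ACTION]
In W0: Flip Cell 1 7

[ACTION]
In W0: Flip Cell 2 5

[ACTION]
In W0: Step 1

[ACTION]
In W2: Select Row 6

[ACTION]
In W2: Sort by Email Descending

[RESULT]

    ┏━━━━━━━━━━━━━━━━━━━━━━━━━━━━━━━━━━━━━┓ 
    ┃ FileViewer                          ┃ 
    ┠─────────────────────────────────────┨ 
    ┃2024-01-15 00:00:04.712 [INFO] http.▲┃ 
    ┃2024-01-15 00:00:05.552 [DEBUG] work█┃ 
    ┃2024-01-15 00:00:07.138 [DEBUG] cach░┃ 
    ┃2024-01-15 00:00:10.201 [INFO] net.s░┃ 
    ┃2024-01-15 00:00:12.034 [INFO] queue░┃ 
    ┃2024-01-15 00:00:14.802 [INFO] api.h░┃ 
    ┃2024-01-15 00:00:19.090 [INFO] cache░┃ 
    ┃2024-01-15 00:00:22.362 [WARN] auth.░┃ 
    ┃2024-01-15 00:00:25.375 [INFO] auth.▼┃ 
    ┗━┏━━━━━━━━━━━━━━━━━━━━━┓━━━━━━━━━━━━━┛ 
     ┃┃ DataTable           ┃            ┃  
     ┃┠─────────────────────┨            ┃  
     ┃┃Email          ▼│Name┃            ┃  
     ┃┃────────────────┼────┃            ┃  
     ┃┃hank61@mail.com │Dave┃            ┃  
     ┃┃hank5@mail.com  │Dave┃            ┃  
     ┃┃grace72@mail.com│Grac┃            ┃  
     ┃┃grace13@mail.com│Caro┃            ┃  


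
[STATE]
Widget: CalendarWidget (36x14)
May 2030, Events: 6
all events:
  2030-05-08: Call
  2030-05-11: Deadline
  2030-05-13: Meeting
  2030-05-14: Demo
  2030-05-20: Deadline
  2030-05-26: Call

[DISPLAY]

              May 2030              
Mo Tu We Th Fr Sa Su                
       1  2  3  4  5                
 6  7  8*  9 10 11* 12              
13* 14* 15 16 17 18 19              
20* 21 22 23 24 25 26*              
27 28 29 30 31                      
                                    
                                    
                                    
                                    
                                    
                                    
                                    


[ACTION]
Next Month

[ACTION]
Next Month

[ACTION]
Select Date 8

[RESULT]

             July 2030              
Mo Tu We Th Fr Sa Su                
 1  2  3  4  5  6  7                
[ 8]  9 10 11 12 13 14              
15 16 17 18 19 20 21                
22 23 24 25 26 27 28                
29 30 31                            
                                    
                                    
                                    
                                    
                                    
                                    
                                    


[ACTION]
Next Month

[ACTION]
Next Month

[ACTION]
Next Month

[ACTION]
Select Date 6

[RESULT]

            October 2030            
Mo Tu We Th Fr Sa Su                
    1  2  3  4  5 [ 6]              
 7  8  9 10 11 12 13                
14 15 16 17 18 19 20                
21 22 23 24 25 26 27                
28 29 30 31                         
                                    
                                    
                                    
                                    
                                    
                                    
                                    


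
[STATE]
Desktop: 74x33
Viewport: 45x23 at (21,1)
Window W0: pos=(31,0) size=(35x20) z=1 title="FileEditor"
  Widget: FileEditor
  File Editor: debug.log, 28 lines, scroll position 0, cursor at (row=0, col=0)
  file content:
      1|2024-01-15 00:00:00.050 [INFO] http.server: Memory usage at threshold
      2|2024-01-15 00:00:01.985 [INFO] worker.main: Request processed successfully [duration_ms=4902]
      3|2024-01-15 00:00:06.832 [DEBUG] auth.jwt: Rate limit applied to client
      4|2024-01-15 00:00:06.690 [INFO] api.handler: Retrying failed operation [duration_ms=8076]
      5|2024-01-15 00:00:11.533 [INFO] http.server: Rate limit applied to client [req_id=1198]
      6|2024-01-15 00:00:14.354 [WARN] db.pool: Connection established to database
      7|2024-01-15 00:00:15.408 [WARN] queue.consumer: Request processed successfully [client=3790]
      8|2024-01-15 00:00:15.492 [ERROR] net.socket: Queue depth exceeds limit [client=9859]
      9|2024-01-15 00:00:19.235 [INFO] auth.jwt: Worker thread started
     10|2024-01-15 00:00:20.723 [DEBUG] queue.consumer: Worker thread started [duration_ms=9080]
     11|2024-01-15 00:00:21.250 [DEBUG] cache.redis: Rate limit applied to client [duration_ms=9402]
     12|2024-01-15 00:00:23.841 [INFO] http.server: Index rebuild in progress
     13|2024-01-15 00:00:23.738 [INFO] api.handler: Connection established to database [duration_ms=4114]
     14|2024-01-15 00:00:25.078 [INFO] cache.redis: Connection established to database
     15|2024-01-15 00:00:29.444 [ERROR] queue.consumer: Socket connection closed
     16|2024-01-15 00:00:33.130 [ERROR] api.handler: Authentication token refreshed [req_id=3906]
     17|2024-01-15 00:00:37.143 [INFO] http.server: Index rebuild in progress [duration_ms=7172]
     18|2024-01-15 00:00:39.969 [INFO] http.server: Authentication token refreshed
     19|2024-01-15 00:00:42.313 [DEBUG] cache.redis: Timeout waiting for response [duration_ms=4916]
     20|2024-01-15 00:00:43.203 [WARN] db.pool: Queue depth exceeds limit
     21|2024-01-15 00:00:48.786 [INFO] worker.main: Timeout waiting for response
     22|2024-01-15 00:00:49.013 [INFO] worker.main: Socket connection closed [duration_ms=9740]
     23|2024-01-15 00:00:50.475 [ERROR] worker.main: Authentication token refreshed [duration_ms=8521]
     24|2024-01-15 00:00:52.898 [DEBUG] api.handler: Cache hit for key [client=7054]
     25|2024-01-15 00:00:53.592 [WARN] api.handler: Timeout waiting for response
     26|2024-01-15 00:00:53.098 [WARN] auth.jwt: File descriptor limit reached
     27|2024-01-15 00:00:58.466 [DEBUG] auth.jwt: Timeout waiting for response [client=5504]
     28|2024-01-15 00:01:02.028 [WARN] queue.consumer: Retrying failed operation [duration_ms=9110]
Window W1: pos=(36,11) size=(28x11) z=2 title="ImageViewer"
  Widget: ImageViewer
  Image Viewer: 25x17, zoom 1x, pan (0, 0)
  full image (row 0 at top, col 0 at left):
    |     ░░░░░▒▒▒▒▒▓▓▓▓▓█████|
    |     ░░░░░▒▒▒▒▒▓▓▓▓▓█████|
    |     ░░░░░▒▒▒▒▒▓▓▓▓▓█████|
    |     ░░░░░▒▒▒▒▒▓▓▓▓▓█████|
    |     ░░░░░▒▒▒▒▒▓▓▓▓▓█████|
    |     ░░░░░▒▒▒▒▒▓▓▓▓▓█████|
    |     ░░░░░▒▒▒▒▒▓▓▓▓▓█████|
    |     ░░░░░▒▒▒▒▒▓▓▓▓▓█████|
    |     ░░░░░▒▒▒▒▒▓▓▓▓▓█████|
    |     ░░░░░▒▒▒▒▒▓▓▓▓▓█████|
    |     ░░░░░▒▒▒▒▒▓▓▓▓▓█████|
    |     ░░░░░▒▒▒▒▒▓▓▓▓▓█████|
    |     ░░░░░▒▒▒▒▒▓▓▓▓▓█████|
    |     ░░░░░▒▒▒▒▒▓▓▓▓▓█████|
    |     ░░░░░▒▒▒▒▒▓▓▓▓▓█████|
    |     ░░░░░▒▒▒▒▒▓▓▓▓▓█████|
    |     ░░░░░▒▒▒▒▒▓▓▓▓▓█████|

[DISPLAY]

          ┃ FileEditor                      ┃
          ┠─────────────────────────────────┨
          ┃█024-01-15 00:00:00.050 [INFO] h▲┃
          ┃2024-01-15 00:00:01.985 [INFO] w█┃
          ┃2024-01-15 00:00:06.832 [DEBUG] ░┃
          ┃2024-01-15 00:00:06.690 [INFO] a░┃
          ┃2024-01-15 00:00:11.533 [INFO] h░┃
          ┃2024-01-15 00:00:14.354 [WARN] d░┃
          ┃2024-01-15 00:00:15.408 [WARN] q░┃
          ┃2024-01-15 00:00:15.492 [ERROR] ░┃
          ┃2024┏━━━━━━━━━━━━━━━━━━━━━━━━━━┓░┃
          ┃2024┃ ImageViewer              ┃░┃
          ┃2024┠──────────────────────────┨░┃
          ┃2024┃     ░░░░░▒▒▒▒▒▓▓▓▓▓█████ ┃░┃
          ┃2024┃     ░░░░░▒▒▒▒▒▓▓▓▓▓█████ ┃░┃
          ┃2024┃     ░░░░░▒▒▒▒▒▓▓▓▓▓█████ ┃░┃
          ┃2024┃     ░░░░░▒▒▒▒▒▓▓▓▓▓█████ ┃░┃
          ┃2024┃     ░░░░░▒▒▒▒▒▓▓▓▓▓█████ ┃▼┃
          ┗━━━━┃     ░░░░░▒▒▒▒▒▓▓▓▓▓█████ ┃━┛
               ┃     ░░░░░▒▒▒▒▒▓▓▓▓▓█████ ┃  
               ┗━━━━━━━━━━━━━━━━━━━━━━━━━━┛  
                                             
                                             


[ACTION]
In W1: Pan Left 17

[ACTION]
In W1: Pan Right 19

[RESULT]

          ┃ FileEditor                      ┃
          ┠─────────────────────────────────┨
          ┃█024-01-15 00:00:00.050 [INFO] h▲┃
          ┃2024-01-15 00:00:01.985 [INFO] w█┃
          ┃2024-01-15 00:00:06.832 [DEBUG] ░┃
          ┃2024-01-15 00:00:06.690 [INFO] a░┃
          ┃2024-01-15 00:00:11.533 [INFO] h░┃
          ┃2024-01-15 00:00:14.354 [WARN] d░┃
          ┃2024-01-15 00:00:15.408 [WARN] q░┃
          ┃2024-01-15 00:00:15.492 [ERROR] ░┃
          ┃2024┏━━━━━━━━━━━━━━━━━━━━━━━━━━┓░┃
          ┃2024┃ ImageViewer              ┃░┃
          ┃2024┠──────────────────────────┨░┃
          ┃2024┃▓█████                    ┃░┃
          ┃2024┃▓█████                    ┃░┃
          ┃2024┃▓█████                    ┃░┃
          ┃2024┃▓█████                    ┃░┃
          ┃2024┃▓█████                    ┃▼┃
          ┗━━━━┃▓█████                    ┃━┛
               ┃▓█████                    ┃  
               ┗━━━━━━━━━━━━━━━━━━━━━━━━━━┛  
                                             
                                             


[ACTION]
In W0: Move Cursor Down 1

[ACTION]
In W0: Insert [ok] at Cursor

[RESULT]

          ┃ FileEditor                      ┃
          ┠─────────────────────────────────┨
          ┃2024-01-15 00:00:00.050 [INFO] h▲┃
          ┃ok█024-01-15 00:00:01.985 [INFO]█┃
          ┃2024-01-15 00:00:06.832 [DEBUG] ░┃
          ┃2024-01-15 00:00:06.690 [INFO] a░┃
          ┃2024-01-15 00:00:11.533 [INFO] h░┃
          ┃2024-01-15 00:00:14.354 [WARN] d░┃
          ┃2024-01-15 00:00:15.408 [WARN] q░┃
          ┃2024-01-15 00:00:15.492 [ERROR] ░┃
          ┃2024┏━━━━━━━━━━━━━━━━━━━━━━━━━━┓░┃
          ┃2024┃ ImageViewer              ┃░┃
          ┃2024┠──────────────────────────┨░┃
          ┃2024┃▓█████                    ┃░┃
          ┃2024┃▓█████                    ┃░┃
          ┃2024┃▓█████                    ┃░┃
          ┃2024┃▓█████                    ┃░┃
          ┃2024┃▓█████                    ┃▼┃
          ┗━━━━┃▓█████                    ┃━┛
               ┃▓█████                    ┃  
               ┗━━━━━━━━━━━━━━━━━━━━━━━━━━┛  
                                             
                                             


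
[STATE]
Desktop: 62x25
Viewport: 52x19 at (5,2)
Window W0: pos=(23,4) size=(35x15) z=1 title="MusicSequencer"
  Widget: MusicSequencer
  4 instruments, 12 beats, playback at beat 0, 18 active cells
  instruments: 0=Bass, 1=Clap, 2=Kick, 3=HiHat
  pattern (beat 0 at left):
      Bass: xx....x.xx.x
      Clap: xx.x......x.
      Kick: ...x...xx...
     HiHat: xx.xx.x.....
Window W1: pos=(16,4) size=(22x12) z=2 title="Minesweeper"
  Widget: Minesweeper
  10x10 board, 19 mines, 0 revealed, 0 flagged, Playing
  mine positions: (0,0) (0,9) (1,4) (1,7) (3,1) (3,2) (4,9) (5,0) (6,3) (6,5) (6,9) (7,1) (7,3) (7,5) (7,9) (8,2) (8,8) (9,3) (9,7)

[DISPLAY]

                                                    
                                                    
           ┏━━━━━━━━━━━━━━━━━━━━┓━━━━━━━━━━━━━━━━━━━
           ┃ Minesweeper        ┃r                  
           ┠────────────────────┨───────────────────
           ┃■■■■■■■■■■          ┃8901               
           ┃■■■■■■■■■■          ┃██·█               
           ┃■■■■■■■■■■          ┃··█·               
           ┃■■■■■■■■■■          ┃█···               
           ┃■■■■■■■■■■          ┃····               
           ┃■■■■■■■■■■          ┃                   
           ┃■■■■■■■■■■          ┃                   
           ┃■■■■■■■■■■          ┃                   
           ┗━━━━━━━━━━━━━━━━━━━━┛                   
                  ┃                                 
                  ┃                                 
                  ┗━━━━━━━━━━━━━━━━━━━━━━━━━━━━━━━━━
                                                    
                                                    


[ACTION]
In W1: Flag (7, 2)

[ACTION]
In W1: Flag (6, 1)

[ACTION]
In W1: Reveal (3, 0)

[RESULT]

                                                    
                                                    
           ┏━━━━━━━━━━━━━━━━━━━━┓━━━━━━━━━━━━━━━━━━━
           ┃ Minesweeper        ┃r                  
           ┠────────────────────┨───────────────────
           ┃■■■■■■■■■■          ┃8901               
           ┃■■■■■■■■■■          ┃██·█               
           ┃■■■■■■■■■■          ┃··█·               
           ┃1■■■■■■■■■          ┃█···               
           ┃■■■■■■■■■■          ┃····               
           ┃■■■■■■■■■■          ┃                   
           ┃■⚑■■■■■■■■          ┃                   
           ┃■■⚑■■■■■■■          ┃                   
           ┗━━━━━━━━━━━━━━━━━━━━┛                   
                  ┃                                 
                  ┃                                 
                  ┗━━━━━━━━━━━━━━━━━━━━━━━━━━━━━━━━━
                                                    
                                                    


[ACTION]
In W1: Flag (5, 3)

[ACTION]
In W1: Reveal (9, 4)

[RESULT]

                                                    
                                                    
           ┏━━━━━━━━━━━━━━━━━━━━┓━━━━━━━━━━━━━━━━━━━
           ┃ Minesweeper        ┃r                  
           ┠────────────────────┨───────────────────
           ┃■■■■■■■■■■          ┃8901               
           ┃■■■■■■■■■■          ┃██·█               
           ┃■■■■■■■■■■          ┃··█·               
           ┃1■■■■■■■■■          ┃█···               
           ┃■■■■■■■■■■          ┃····               
           ┃■■■⚑■■■■■■          ┃                   
           ┃■⚑■■■■■■■■          ┃                   
           ┃■■⚑■■■■■■■          ┃                   
           ┗━━━━━━━━━━━━━━━━━━━━┛                   
                  ┃                                 
                  ┃                                 
                  ┗━━━━━━━━━━━━━━━━━━━━━━━━━━━━━━━━━
                                                    
                                                    
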